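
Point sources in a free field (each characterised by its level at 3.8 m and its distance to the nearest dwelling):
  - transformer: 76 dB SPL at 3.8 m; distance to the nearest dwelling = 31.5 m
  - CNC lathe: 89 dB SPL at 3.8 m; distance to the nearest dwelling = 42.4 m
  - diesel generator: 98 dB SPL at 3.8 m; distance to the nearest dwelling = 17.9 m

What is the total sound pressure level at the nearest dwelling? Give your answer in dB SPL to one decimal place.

84.6 dB SPL

Apply inverse-square spreading to bring every level to the receiver, then sum 10^(L/10).
transformer: 76 − 20·log₁₀(31.5/3.8) = 76 − 18.37 = 57.63 dB SPL.
CNC lathe: 89 − 20·log₁₀(42.4/3.8) = 89 − 20.95 = 68.05 dB SPL.
diesel generator: 98 − 20·log₁₀(17.9/3.8) = 98 − 13.46 = 84.54 dB SPL.
Σ 10^(L/10) = 2.913e+08 → L_total = 10·log₁₀(2.913e+08) = 84.64 dB SPL.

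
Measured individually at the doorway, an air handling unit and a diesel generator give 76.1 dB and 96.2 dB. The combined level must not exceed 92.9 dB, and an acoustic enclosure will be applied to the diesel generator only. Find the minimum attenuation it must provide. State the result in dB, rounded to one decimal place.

Everything except the diesel generator sums to 10^(76.1/10) = 4.074e+07 in linear terms, 76.10 dB.
To meet 92.9 dB overall, the treated diesel generator may contribute at most 10^(92.9/10) − 4.074e+07 = 1.909e+09, i.e. 92.81 dB.
Required insertion loss = 96.2 − 92.81 = 3.39 dB.

3.4 dB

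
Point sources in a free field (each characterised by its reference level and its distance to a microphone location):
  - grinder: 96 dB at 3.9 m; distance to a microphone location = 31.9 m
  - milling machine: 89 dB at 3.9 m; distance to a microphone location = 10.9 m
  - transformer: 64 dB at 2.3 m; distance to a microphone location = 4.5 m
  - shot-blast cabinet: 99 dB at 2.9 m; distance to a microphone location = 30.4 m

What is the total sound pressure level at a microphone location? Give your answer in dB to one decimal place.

83.7 dB

Apply inverse-square spreading to bring every level to the receiver, then sum 10^(L/10).
grinder: 96 − 20·log₁₀(31.9/3.9) = 96 − 18.25 = 77.75 dB.
milling machine: 89 − 20·log₁₀(10.9/3.9) = 89 − 8.93 = 80.07 dB.
transformer: 64 − 20·log₁₀(4.5/2.3) = 64 − 5.83 = 58.17 dB.
shot-blast cabinet: 99 − 20·log₁₀(30.4/2.9) = 99 − 20.41 = 78.59 dB.
Σ 10^(L/10) = 2.341e+08 → L_total = 10·log₁₀(2.341e+08) = 83.69 dB.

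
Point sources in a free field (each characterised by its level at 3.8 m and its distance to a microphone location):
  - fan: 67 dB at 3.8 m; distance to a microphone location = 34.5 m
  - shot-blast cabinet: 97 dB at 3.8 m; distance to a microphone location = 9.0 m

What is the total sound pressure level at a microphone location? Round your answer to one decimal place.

First find each source's level at the receiver (point-source: −20·log₁₀(r/r_ref)), then combine on an intensity basis.
fan: 67 − 20·log₁₀(34.5/3.8) = 67 − 19.16 = 47.84 dB.
shot-blast cabinet: 97 − 20·log₁₀(9.0/3.8) = 97 − 7.49 = 89.51 dB.
Σ 10^(L/10) = 8.935e+08 → L_total = 10·log₁₀(8.935e+08) = 89.51 dB.

89.5 dB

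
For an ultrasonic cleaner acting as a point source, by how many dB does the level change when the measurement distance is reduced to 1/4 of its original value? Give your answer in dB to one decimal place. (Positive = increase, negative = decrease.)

+12.0 dB

A point source loses 6 dB per doubling of distance; generally ΔL = −20·log₁₀(r₂/r₁).
ΔL = −20·log₁₀(0.25) = +12.04 dB.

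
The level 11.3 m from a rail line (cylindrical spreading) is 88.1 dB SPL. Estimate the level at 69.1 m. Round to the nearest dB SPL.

Line-source attenuation: ΔL = 10·log₁₀(r₂/r₁) = 10·log₁₀(69.1/11.3) = 7.864 dB.
L₂ = 88.1 − 10·log₁₀(69.1/11.3) = 88.1 − 7.864 = 80.24 dB SPL.

80 dB SPL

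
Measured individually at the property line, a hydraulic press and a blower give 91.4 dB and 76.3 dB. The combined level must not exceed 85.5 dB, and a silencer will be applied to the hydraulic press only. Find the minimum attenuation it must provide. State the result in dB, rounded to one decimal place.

Fixed contribution from the other source: Σ 10^(L/10) = 10^(76.3/10) = 4.266e+07 (76.30 dB).
The limit corresponds to 10^(85.5/10) = 3.548e+08; subtracting the fixed part leaves 3.122e+08 for the hydraulic press, i.e. 84.94 dB.
Required insertion loss = 91.4 − 84.94 = 6.46 dB.

6.5 dB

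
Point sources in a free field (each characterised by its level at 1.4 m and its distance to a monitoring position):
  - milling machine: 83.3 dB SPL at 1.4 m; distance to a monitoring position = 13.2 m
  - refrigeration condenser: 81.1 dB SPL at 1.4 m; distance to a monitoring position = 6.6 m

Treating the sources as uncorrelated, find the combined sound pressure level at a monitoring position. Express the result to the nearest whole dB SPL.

69 dB SPL

Propagate each source to the receiver with L = L_ref − 20·log₁₀(r/r_ref), then add intensities.
milling machine: 83.3 − 20·log₁₀(13.2/1.4) = 83.3 − 19.49 = 63.81 dB SPL.
refrigeration condenser: 81.1 − 20·log₁₀(6.6/1.4) = 81.1 − 13.47 = 67.63 dB SPL.
Σ 10^(L/10) = 8.201e+06 → L_total = 10·log₁₀(8.201e+06) = 69.14 dB SPL.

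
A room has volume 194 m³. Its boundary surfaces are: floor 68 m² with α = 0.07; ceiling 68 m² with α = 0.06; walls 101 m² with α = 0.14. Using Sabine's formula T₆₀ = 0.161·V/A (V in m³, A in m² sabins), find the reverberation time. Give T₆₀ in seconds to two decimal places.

Total absorption A = 68·0.07 + 68·0.06 + 101·0.14 = 22.98 m² sabins.
T₆₀ = 0.161 × 194 / 22.98 = 1.359 s.

1.36 s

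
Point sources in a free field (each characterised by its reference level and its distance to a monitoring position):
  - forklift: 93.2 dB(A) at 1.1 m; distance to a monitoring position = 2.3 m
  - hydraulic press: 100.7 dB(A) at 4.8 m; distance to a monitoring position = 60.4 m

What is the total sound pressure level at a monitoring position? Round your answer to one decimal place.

First find each source's level at the receiver (point-source: −20·log₁₀(r/r_ref)), then combine on an intensity basis.
forklift: 93.2 − 20·log₁₀(2.3/1.1) = 93.2 − 6.41 = 86.79 dB(A).
hydraulic press: 100.7 − 20·log₁₀(60.4/4.8) = 100.7 − 22.00 = 78.70 dB(A).
Σ 10^(L/10) = 5.521e+08 → L_total = 10·log₁₀(5.521e+08) = 87.42 dB(A).

87.4 dB(A)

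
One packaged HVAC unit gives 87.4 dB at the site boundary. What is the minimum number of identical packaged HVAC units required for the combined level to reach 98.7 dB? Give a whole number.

14

Need L₁ + 10·log₁₀ N ≥ 98.7, i.e. log₁₀ N ≥ 1.13.
N ≥ 10^(11.3/10) = 13.490, so N = 14.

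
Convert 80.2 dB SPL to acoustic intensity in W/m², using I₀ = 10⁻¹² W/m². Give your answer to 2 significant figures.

I = I₀·10^(L/10) = 10⁻¹² × 10^(80.2/10) = 10^(-3.980).

0.00010 W/m²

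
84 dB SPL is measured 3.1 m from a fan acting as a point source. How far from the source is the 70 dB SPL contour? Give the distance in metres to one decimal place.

Point-source spreading drops the level by 20·log₁₀(r₂/r₁); inverting, r₂/r₁ = 10^(ΔL/20).
r₂ = 3.1·10^((84−70)/20) = 3.1·10^(14.0/20) = 15.54 m.

15.5 m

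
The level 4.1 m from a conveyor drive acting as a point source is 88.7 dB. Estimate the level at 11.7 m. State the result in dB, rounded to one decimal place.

79.6 dB

For a point source, L₂ = L₁ − 20·log₁₀(r₂/r₁).
L₂ = 88.7 − 20·log₁₀(11.7/4.1) = 88.7 − 9.108 = 79.59 dB.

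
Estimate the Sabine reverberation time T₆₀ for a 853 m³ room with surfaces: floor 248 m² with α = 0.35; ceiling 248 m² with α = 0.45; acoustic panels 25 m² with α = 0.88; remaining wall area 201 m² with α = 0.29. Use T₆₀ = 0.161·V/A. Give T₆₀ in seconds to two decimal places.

A = Σ Sᵢαᵢ = 248·0.35 + 248·0.45 + 25·0.88 + 201·0.29 = 278.69 m².
T₆₀ = 0.161 × 853 / 278.69 = 0.493 s.

0.49 s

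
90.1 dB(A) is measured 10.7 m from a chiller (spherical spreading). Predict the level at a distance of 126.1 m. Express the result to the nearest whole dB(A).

Point-source attenuation: ΔL = 20·log₁₀(r₂/r₁) = 20·log₁₀(126.1/10.7) = 21.427 dB.
L₂ = 90.1 − 20·log₁₀(126.1/10.7) = 90.1 − 21.427 = 68.67 dB(A).

69 dB(A)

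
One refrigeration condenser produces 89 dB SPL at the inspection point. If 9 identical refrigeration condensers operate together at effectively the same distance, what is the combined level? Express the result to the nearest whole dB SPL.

L_total = L₁ + 10·log₁₀ N for N identical incoherent sources.
L_total = 89 + 10·log₁₀(9) = 89 + 9.542 = 98.54 dB SPL.

99 dB SPL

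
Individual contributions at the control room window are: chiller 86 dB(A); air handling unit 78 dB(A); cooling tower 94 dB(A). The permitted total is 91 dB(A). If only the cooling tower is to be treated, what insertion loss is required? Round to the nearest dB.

5 dB

Fixed contribution from the other sources: Σ 10^(L/10) = 10^(86/10) + 10^(78/10) = 4.612e+08 (86.64 dB(A)).
The limit corresponds to 10^(91/10) = 1.259e+09; subtracting the fixed part leaves 7.977e+08 for the cooling tower, i.e. 89.02 dB(A).
So the cooling tower must be reduced from 94 to 89.02 dB(A): IL = 4.98 dB.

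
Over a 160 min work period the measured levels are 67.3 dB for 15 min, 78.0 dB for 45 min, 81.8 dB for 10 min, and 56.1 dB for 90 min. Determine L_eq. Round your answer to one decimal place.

Weight each interval's intensity by its duration and average over T = 160 min:
Σ tᵢ·10^(Lᵢ/10) = 15·10^(67.3/10) + 45·10^(78.0/10) + 10·10^(81.8/10) + 90·10^(56.1/10) = 4.470e+09.
L_eq = 10·log₁₀(4.470e+09/160) = 74.46 dB.

74.5 dB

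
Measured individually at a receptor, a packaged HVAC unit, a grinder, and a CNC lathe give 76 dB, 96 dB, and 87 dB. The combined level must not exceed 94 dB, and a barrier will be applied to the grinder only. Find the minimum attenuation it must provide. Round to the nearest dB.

The untreated sources together contribute 10^(76/10) + 10^(87/10) = 5.410e+08, i.e. 87.33 dB.
The limit corresponds to 10^(94/10) = 2.512e+09; subtracting the fixed part leaves 1.971e+09 for the grinder, i.e. 92.95 dB.
Required insertion loss = 96 − 92.95 = 3.05 dB.

3 dB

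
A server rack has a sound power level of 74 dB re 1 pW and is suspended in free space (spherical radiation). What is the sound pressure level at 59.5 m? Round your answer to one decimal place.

The power spreads over a sphere of area 4π·r², so L_p = L_w − 10·log₁₀(4π·r²).
4π·r² = 4.449e+04 m², 10·log₁₀ of that is 46.482 dB.
L_p = 74 − 46.482 = 27.52 dB.

27.5 dB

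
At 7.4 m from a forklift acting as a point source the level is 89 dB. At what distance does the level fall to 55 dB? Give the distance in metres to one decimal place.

Point-source spreading drops the level by 20·log₁₀(r₂/r₁); inverting, r₂/r₁ = 10^(ΔL/20).
r₂ = 7.4·10^((89−55)/20) = 7.4·10^(34.0/20) = 370.88 m.

370.9 m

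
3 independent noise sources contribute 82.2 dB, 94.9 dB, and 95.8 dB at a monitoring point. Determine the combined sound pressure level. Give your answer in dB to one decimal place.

98.5 dB

For uncorrelated sources the intensities add, so convert each level to linear form, sum, and take 10·log₁₀ of the total.
Σ 10^(L/10) = 10^(82.2/10) + 10^(94.9/10) + 10^(95.8/10) = 7.058e+09.
L_total = 10·log₁₀(7.058e+09) = 98.49 dB.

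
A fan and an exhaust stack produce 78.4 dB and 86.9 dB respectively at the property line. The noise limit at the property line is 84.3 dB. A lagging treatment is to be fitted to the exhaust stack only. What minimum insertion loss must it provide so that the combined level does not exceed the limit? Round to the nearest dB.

Fixed contribution from the other source: Σ 10^(L/10) = 10^(78.4/10) = 6.918e+07 (78.40 dB).
To meet 84.3 dB overall, the treated exhaust stack may contribute at most 10^(84.3/10) − 6.918e+07 = 2.000e+08, i.e. 83.01 dB.
Required insertion loss = 86.9 − 83.01 = 3.89 dB.

4 dB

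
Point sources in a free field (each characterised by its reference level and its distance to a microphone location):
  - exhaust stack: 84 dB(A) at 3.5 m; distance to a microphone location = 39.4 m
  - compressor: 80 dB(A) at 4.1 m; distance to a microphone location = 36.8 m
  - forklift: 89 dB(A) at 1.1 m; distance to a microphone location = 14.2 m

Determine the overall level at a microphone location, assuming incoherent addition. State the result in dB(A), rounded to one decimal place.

First find each source's level at the receiver (point-source: −20·log₁₀(r/r_ref)), then combine on an intensity basis.
exhaust stack: 84 − 20·log₁₀(39.4/3.5) = 84 − 21.03 = 62.97 dB(A).
compressor: 80 − 20·log₁₀(36.8/4.1) = 80 − 19.06 = 60.94 dB(A).
forklift: 89 − 20·log₁₀(14.2/1.1) = 89 − 22.22 = 66.78 dB(A).
Σ 10^(L/10) = 7.990e+06 → L_total = 10·log₁₀(7.990e+06) = 69.03 dB(A).

69.0 dB(A)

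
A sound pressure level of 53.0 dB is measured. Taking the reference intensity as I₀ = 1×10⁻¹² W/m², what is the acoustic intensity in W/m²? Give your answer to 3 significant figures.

I/I₀ = 10^(53.0/10) = 1.995e+05, so I = 1.995e+05 × 10⁻¹² W/m².

2.00e-07 W/m²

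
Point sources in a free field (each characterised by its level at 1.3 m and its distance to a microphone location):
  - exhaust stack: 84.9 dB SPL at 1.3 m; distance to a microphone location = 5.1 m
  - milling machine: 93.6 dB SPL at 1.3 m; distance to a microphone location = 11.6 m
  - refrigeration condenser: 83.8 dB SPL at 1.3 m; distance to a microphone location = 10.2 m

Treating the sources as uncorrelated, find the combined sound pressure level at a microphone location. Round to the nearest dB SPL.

Propagate each source to the receiver with L = L_ref − 20·log₁₀(r/r_ref), then add intensities.
exhaust stack: 84.9 − 20·log₁₀(5.1/1.3) = 84.9 − 11.87 = 73.03 dB SPL.
milling machine: 93.6 − 20·log₁₀(11.6/1.3) = 93.6 − 19.01 = 74.59 dB SPL.
refrigeration condenser: 83.8 − 20·log₁₀(10.2/1.3) = 83.8 − 17.89 = 65.91 dB SPL.
Σ 10^(L/10) = 5.275e+07 → L_total = 10·log₁₀(5.275e+07) = 77.22 dB SPL.

77 dB SPL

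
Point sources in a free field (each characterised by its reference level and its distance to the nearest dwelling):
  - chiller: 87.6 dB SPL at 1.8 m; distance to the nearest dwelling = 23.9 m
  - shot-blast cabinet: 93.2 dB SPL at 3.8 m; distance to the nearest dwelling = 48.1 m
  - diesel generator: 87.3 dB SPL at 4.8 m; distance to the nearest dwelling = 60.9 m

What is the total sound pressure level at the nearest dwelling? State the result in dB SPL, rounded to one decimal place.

Apply inverse-square spreading to bring every level to the receiver, then sum 10^(L/10).
chiller: 87.6 − 20·log₁₀(23.9/1.8) = 87.6 − 22.46 = 65.14 dB SPL.
shot-blast cabinet: 93.2 − 20·log₁₀(48.1/3.8) = 93.2 − 22.05 = 71.15 dB SPL.
diesel generator: 87.3 − 20·log₁₀(60.9/4.8) = 87.3 − 22.07 = 65.23 dB SPL.
Σ 10^(L/10) = 1.964e+07 → L_total = 10·log₁₀(1.964e+07) = 72.93 dB SPL.

72.9 dB SPL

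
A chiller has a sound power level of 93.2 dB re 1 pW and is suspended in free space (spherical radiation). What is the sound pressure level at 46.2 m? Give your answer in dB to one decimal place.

48.9 dB

Free-field spherical radiation: L_p = L_w − 10·log₁₀(4π·r²), r = 46.2 m.
4π·r² = 2.682e+04 m², 10·log₁₀ of that is 44.285 dB.
L_p = 93.2 − 44.285 = 48.92 dB.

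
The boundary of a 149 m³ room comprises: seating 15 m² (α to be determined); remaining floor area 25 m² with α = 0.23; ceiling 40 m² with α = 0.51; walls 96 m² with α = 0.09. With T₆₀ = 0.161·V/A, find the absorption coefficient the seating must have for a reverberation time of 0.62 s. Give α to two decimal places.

0.26

From T₆₀ = 0.161·V/A, the target T₆₀ = 0.62 s needs A = 0.161·149/0.62 = 38.69 m².
Absorption from the other surfaces = 25·0.23 + 40·0.51 + 96·0.09 = 34.79 m², so the seating must supply 3.90 m² over 15 m².
α = 3.90/15 = 0.260.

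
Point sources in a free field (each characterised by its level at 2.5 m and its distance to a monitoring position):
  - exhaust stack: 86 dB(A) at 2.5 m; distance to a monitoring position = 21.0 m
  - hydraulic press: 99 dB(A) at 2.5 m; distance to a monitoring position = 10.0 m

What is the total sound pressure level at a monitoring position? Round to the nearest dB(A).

87 dB(A)

Apply inverse-square spreading to bring every level to the receiver, then sum 10^(L/10).
exhaust stack: 86 − 20·log₁₀(21.0/2.5) = 86 − 18.49 = 67.51 dB(A).
hydraulic press: 99 − 20·log₁₀(10.0/2.5) = 99 − 12.04 = 86.96 dB(A).
Σ 10^(L/10) = 5.021e+08 → L_total = 10·log₁₀(5.021e+08) = 87.01 dB(A).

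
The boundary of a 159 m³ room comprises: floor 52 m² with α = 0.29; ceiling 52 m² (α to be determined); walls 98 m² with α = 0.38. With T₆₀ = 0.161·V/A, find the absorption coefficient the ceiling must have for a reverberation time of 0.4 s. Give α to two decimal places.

0.22

Required total absorption A = 0.161·159/0.4 = 64.00 m².
Absorption from the other surfaces = 52·0.29 + 98·0.38 = 52.32 m², so the ceiling must supply 11.68 m² over 52 m².
α = 11.68/52 = 0.225.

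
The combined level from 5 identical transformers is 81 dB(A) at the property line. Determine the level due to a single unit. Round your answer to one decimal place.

74.0 dB(A)

For N identical incoherent sources L_total = L₁ + 10·log₁₀ N, so L₁ = 81 − 10·log₁₀(5) = 81 − 6.990.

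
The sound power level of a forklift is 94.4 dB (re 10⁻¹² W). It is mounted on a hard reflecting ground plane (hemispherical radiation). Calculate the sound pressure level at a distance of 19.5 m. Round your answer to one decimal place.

60.6 dB

L_p = L_w − 10·log₁₀(2π·r²) with r = 19.5 m.
2π·r² = 2389 m², 10·log₁₀ of that is 33.782 dB.
L_p = 94.4 − 33.782 = 60.62 dB.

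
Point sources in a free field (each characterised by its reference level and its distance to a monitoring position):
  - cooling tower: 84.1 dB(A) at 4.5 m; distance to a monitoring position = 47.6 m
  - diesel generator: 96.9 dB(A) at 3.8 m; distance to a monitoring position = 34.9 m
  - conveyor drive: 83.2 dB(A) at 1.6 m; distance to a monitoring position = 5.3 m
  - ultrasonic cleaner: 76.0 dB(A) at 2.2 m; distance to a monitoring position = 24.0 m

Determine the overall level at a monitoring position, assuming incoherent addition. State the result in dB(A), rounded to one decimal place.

79.0 dB(A)

Propagate each source to the receiver with L = L_ref − 20·log₁₀(r/r_ref), then add intensities.
cooling tower: 84.1 − 20·log₁₀(47.6/4.5) = 84.1 − 20.49 = 63.61 dB(A).
diesel generator: 96.9 − 20·log₁₀(34.9/3.8) = 96.9 − 19.26 = 77.64 dB(A).
conveyor drive: 83.2 − 20·log₁₀(5.3/1.6) = 83.2 − 10.40 = 72.80 dB(A).
ultrasonic cleaner: 76.0 − 20·log₁₀(24.0/2.2) = 76.0 − 20.76 = 55.24 dB(A).
Σ 10^(L/10) = 7.974e+07 → L_total = 10·log₁₀(7.974e+07) = 79.02 dB(A).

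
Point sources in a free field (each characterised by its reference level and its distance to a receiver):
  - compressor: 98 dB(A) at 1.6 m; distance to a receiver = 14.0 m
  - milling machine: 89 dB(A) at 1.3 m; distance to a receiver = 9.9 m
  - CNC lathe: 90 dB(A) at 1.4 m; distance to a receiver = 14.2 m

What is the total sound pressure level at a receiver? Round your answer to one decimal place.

Apply inverse-square spreading to bring every level to the receiver, then sum 10^(L/10).
compressor: 98 − 20·log₁₀(14.0/1.6) = 98 − 18.84 = 79.16 dB(A).
milling machine: 89 − 20·log₁₀(9.9/1.3) = 89 − 17.63 = 71.37 dB(A).
CNC lathe: 90 − 20·log₁₀(14.2/1.4) = 90 − 20.12 = 69.88 dB(A).
Σ 10^(L/10) = 1.058e+08 → L_total = 10·log₁₀(1.058e+08) = 80.25 dB(A).

80.2 dB(A)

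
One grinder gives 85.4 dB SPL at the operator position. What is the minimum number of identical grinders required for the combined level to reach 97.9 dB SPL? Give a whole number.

18

N identical sources give L₁ + 10·log₁₀ N, so require 10·log₁₀ N ≥ 97.9 − 85.4 = 12.5 dB.
N ≥ 10^(12.5/10) = 17.783, so N = 18.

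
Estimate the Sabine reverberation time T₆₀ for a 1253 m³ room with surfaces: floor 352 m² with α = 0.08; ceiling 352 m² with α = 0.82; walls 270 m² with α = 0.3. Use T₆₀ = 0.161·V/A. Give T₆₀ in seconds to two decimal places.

0.51 s

Total absorption A = 352·0.08 + 352·0.82 + 270·0.3 = 397.80 m² sabins.
T₆₀ = 0.161 × 1253 / 397.80 = 0.507 s.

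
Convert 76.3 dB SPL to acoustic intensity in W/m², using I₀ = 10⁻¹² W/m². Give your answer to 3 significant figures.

4.27e-05 W/m²

I/I₀ = 10^(76.3/10) = 4.266e+07, so I = 4.266e+07 × 10⁻¹² W/m².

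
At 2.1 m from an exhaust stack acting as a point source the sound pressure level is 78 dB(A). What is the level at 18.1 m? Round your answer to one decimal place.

59.3 dB(A)

For a point source, L₂ = L₁ − 20·log₁₀(r₂/r₁).
L₂ = 78 − 20·log₁₀(18.1/2.1) = 78 − 18.709 = 59.29 dB(A).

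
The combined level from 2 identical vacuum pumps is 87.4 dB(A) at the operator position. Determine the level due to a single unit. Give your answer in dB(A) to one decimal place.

For N identical incoherent sources L_total = L₁ + 10·log₁₀ N, so L₁ = 87.4 − 10·log₁₀(2) = 87.4 − 3.010.

84.4 dB(A)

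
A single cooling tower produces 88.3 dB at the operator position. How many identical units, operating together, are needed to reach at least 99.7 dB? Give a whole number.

14

N identical sources give L₁ + 10·log₁₀ N, so require 10·log₁₀ N ≥ 99.7 − 88.3 = 11.4 dB.
N ≥ 10^(11.4/10) = 13.804, so N = 14.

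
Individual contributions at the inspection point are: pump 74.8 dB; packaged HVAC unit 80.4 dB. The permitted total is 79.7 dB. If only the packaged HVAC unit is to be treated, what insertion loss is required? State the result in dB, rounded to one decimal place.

2.4 dB

Fixed contribution from the other source: Σ 10^(L/10) = 10^(74.8/10) = 3.020e+07 (74.80 dB).
To meet 79.7 dB overall, the treated packaged HVAC unit may contribute at most 10^(79.7/10) − 3.020e+07 = 6.313e+07, i.e. 78.00 dB.
Required insertion loss = 80.4 − 78.00 = 2.40 dB.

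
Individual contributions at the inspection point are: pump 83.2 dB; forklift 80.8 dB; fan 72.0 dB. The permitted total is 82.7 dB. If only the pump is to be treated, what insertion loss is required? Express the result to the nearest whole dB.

6 dB

Everything except the pump sums to 10^(80.8/10) + 10^(72.0/10) = 1.361e+08 in linear terms, 81.34 dB.
To meet 82.7 dB overall, the treated pump may contribute at most 10^(82.7/10) − 1.361e+08 = 5.013e+07, i.e. 77.00 dB.
So the pump must be reduced from 83.2 to 77.00 dB: IL = 6.20 dB.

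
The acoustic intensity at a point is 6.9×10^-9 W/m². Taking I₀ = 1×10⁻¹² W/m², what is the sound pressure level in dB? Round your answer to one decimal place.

I/I₀ = 6.9×10^-9/10⁻¹² = 6.9×10^3, and L = 10·log₁₀(I/I₀).
L = 10·(0.8388 + 3) = 38.39 dB.

38.4 dB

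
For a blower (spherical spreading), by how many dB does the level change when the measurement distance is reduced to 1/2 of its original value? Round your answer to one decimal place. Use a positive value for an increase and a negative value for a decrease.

Point-source spreading: ΔL = −20·log₁₀(r₂/r₁).
ΔL = −20·log₁₀(0.5) = +6.02 dB.

+6.0 dB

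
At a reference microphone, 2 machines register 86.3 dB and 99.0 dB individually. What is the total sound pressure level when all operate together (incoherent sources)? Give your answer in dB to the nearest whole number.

99 dB

Incoherent sources combine by intensity addition: L_total = 10·log₁₀(Σ 10^(L_i/10)).
Σ 10^(L/10) = 10^(86.3/10) + 10^(99.0/10) = 8.370e+09.
L_total = 10·log₁₀(8.370e+09) = 99.23 dB.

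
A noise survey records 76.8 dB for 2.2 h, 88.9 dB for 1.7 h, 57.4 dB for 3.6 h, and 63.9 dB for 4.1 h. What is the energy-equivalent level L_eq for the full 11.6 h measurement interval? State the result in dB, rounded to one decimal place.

L_eq = 10·log₁₀[(1/T)·Σ tᵢ·10^(Lᵢ/10)] with T = 11.6 h.
Σ tᵢ·10^(Lᵢ/10) = 2.2·10^(76.8/10) + 1.7·10^(88.9/10) + 3.6·10^(57.4/10) + 4.1·10^(63.9/10) = 1.437e+09.
L_eq = 10·log₁₀(1.437e+09/11.6) = 80.93 dB.

80.9 dB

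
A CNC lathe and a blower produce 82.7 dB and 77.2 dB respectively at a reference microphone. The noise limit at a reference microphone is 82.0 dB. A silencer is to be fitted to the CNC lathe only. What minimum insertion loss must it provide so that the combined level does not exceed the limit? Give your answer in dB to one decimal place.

Everything except the CNC lathe sums to 10^(77.2/10) = 5.248e+07 in linear terms, 77.20 dB.
The limit corresponds to 10^(82.0/10) = 1.585e+08; subtracting the fixed part leaves 1.060e+08 for the CNC lathe, i.e. 80.25 dB.
Required insertion loss = 82.7 − 80.25 = 2.45 dB.

2.4 dB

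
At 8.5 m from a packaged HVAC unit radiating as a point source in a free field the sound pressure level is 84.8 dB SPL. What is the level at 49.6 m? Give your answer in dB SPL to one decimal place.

69.5 dB SPL

Point-source attenuation: ΔL = 20·log₁₀(r₂/r₁) = 20·log₁₀(49.6/8.5) = 15.321 dB.
L₂ = 84.8 − 20·log₁₀(49.6/8.5) = 84.8 − 15.321 = 69.48 dB SPL.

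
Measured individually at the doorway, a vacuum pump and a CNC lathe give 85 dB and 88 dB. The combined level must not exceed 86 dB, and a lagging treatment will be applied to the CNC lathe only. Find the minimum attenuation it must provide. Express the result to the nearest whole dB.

Fixed contribution from the other source: Σ 10^(L/10) = 10^(85/10) = 3.162e+08 (85.00 dB).
To meet 86 dB overall, the treated CNC lathe may contribute at most 10^(86/10) − 3.162e+08 = 8.188e+07, i.e. 79.13 dB.
So the CNC lathe must be reduced from 88 to 79.13 dB: IL = 8.87 dB.

9 dB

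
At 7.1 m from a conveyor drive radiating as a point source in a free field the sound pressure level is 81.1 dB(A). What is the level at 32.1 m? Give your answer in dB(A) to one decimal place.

Spherical spreading from a point source gives a 20·log₁₀(r₂/r₁) drop.
L₂ = 81.1 − 20·log₁₀(32.1/7.1) = 81.1 − 13.105 = 68.00 dB(A).

68.0 dB(A)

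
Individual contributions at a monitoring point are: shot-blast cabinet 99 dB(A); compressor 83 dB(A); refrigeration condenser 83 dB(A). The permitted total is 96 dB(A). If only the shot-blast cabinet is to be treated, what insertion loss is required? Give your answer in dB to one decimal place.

3.5 dB

Fixed contribution from the other sources: Σ 10^(L/10) = 10^(83/10) + 10^(83/10) = 3.991e+08 (86.01 dB(A)).
To meet 96 dB(A) overall, the treated shot-blast cabinet may contribute at most 10^(96/10) − 3.991e+08 = 3.582e+09, i.e. 95.54 dB(A).
Required insertion loss = 99 − 95.54 = 3.46 dB.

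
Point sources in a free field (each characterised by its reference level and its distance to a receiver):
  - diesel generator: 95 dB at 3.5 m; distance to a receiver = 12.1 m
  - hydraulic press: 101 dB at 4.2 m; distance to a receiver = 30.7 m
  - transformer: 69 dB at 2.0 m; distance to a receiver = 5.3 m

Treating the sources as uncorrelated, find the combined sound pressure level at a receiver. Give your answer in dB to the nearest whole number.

87 dB

Apply inverse-square spreading to bring every level to the receiver, then sum 10^(L/10).
diesel generator: 95 − 20·log₁₀(12.1/3.5) = 95 − 10.77 = 84.23 dB.
hydraulic press: 101 − 20·log₁₀(30.7/4.2) = 101 − 17.28 = 83.72 dB.
transformer: 69 − 20·log₁₀(5.3/2.0) = 69 − 8.46 = 60.54 dB.
Σ 10^(L/10) = 5.013e+08 → L_total = 10·log₁₀(5.013e+08) = 87.00 dB.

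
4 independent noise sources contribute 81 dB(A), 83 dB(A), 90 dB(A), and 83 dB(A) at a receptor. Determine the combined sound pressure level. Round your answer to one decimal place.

Incoherent sources combine by intensity addition: L_total = 10·log₁₀(Σ 10^(L_i/10)).
Σ 10^(L/10) = 10^(81/10) + 10^(83/10) + 10^(90/10) + 10^(83/10) = 1.525e+09.
L_total = 10·log₁₀(1.525e+09) = 91.83 dB(A).

91.8 dB(A)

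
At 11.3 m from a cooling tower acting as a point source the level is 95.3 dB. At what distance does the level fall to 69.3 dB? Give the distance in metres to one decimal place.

225.5 m

The 26.0 dB drop corresponds to a distance ratio of 10^(26.0/20) for a point source.
r₂ = 11.3·10^((95.3−69.3)/20) = 11.3·10^(26.0/20) = 225.46 m.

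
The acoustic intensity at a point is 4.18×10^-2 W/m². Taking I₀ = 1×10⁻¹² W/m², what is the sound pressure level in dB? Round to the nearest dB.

Dividing by I₀ shifts the exponent by 12: I/I₀ = 4.18×10^10.
L = 10·(0.6212 + 10) = 106.21 dB.

106 dB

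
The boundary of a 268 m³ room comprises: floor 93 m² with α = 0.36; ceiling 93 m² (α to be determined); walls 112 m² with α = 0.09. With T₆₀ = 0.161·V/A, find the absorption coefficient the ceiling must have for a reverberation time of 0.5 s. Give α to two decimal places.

From T₆₀ = 0.161·V/A, the target T₆₀ = 0.5 s needs A = 0.161·268/0.5 = 86.30 m².
Absorption from the other surfaces = 93·0.36 + 112·0.09 = 43.56 m², so the ceiling must supply 42.74 m² over 93 m².
α = 42.74/93 = 0.460.

0.46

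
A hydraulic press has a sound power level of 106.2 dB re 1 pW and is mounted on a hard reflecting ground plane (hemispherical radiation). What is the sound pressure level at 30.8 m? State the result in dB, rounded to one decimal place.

The power spreads over a hemisphere of area 2π·r², so L_p = L_w − 10·log₁₀(2π·r²).
2π·r² = 5960 m², 10·log₁₀ of that is 37.753 dB.
L_p = 106.2 − 37.753 = 68.45 dB.

68.4 dB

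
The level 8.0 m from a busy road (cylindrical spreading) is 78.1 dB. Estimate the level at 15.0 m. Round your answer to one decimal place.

For a line source, L₂ = L₁ − 10·log₁₀(r₂/r₁).
L₂ = 78.1 − 10·log₁₀(15.0/8.0) = 78.1 − 2.730 = 75.37 dB.

75.4 dB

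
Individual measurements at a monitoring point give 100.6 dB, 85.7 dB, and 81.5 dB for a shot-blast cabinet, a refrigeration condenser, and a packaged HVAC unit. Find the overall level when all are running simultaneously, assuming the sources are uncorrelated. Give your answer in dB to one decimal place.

100.8 dB

Incoherent sources combine by intensity addition: L_total = 10·log₁₀(Σ 10^(L_i/10)).
Σ 10^(L/10) = 10^(100.6/10) + 10^(85.7/10) + 10^(81.5/10) = 1.199e+10.
L_total = 10·log₁₀(1.199e+10) = 100.79 dB.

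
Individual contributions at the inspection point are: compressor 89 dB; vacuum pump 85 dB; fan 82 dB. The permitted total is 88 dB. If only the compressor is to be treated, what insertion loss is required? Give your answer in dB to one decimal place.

The untreated sources together contribute 10^(85/10) + 10^(82/10) = 4.747e+08, i.e. 86.76 dB.
To meet 88 dB overall, the treated compressor may contribute at most 10^(88/10) − 4.747e+08 = 1.562e+08, i.e. 81.94 dB.
Required insertion loss = 89 − 81.94 = 7.06 dB.

7.1 dB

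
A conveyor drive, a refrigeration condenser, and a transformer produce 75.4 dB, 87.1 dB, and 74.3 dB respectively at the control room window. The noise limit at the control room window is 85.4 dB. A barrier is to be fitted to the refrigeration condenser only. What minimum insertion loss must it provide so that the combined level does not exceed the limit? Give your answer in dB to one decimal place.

Fixed contribution from the other sources: Σ 10^(L/10) = 10^(75.4/10) + 10^(74.3/10) = 6.159e+07 (77.90 dB).
To meet 85.4 dB overall, the treated refrigeration condenser may contribute at most 10^(85.4/10) − 6.159e+07 = 2.851e+08, i.e. 84.55 dB.
Required insertion loss = 87.1 − 84.55 = 2.55 dB.

2.5 dB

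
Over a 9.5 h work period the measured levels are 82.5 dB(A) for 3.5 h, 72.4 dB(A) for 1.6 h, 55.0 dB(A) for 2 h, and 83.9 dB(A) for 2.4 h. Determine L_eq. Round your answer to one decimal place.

L_eq = 10·log₁₀[(1/T)·Σ tᵢ·10^(Lᵢ/10)] with T = 9.5 h.
Σ tᵢ·10^(Lᵢ/10) = 3.5·10^(82.5/10) + 1.6·10^(72.4/10) + 2·10^(55.0/10) + 2.4·10^(83.9/10) = 1.240e+09.
L_eq = 10·log₁₀(1.240e+09/9.5) = 81.16 dB(A).

81.2 dB(A)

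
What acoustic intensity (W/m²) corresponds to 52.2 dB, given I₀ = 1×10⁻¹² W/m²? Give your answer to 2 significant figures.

L = 10·log₁₀(I/I₀) ⇒ I = I₀·10^(L/10) = 10⁻¹² × 10^5.22.

1.7e-07 W/m²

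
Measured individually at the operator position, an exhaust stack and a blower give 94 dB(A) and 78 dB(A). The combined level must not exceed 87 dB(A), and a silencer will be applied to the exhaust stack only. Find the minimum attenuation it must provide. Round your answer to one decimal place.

7.6 dB

Fixed contribution from the other source: Σ 10^(L/10) = 10^(78/10) = 6.310e+07 (78.00 dB(A)).
The limit corresponds to 10^(87/10) = 5.012e+08; subtracting the fixed part leaves 4.381e+08 for the exhaust stack, i.e. 86.42 dB(A).
Required insertion loss = 94 − 86.42 = 7.58 dB.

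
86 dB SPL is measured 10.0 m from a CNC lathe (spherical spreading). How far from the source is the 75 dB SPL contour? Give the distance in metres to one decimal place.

Point-source spreading drops the level by 20·log₁₀(r₂/r₁); inverting, r₂/r₁ = 10^(ΔL/20).
r₂ = 10.0·10^((86−75)/20) = 10.0·10^(11.0/20) = 35.48 m.

35.5 m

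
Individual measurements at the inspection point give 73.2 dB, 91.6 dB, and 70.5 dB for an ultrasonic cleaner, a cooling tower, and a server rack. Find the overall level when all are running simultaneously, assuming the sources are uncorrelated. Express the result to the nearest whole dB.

For uncorrelated sources the intensities add, so convert each level to linear form, sum, and take 10·log₁₀ of the total.
Σ 10^(L/10) = 10^(73.2/10) + 10^(91.6/10) + 10^(70.5/10) = 1.478e+09.
L_total = 10·log₁₀(1.478e+09) = 91.70 dB.

92 dB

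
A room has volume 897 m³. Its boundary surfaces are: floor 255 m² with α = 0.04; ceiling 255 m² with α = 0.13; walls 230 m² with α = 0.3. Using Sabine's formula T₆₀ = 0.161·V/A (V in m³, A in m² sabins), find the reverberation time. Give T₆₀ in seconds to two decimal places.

A = Σ Sᵢαᵢ = 255·0.04 + 255·0.13 + 230·0.3 = 112.35 m².
T₆₀ = 0.161 × 897 / 112.35 = 1.285 s.

1.29 s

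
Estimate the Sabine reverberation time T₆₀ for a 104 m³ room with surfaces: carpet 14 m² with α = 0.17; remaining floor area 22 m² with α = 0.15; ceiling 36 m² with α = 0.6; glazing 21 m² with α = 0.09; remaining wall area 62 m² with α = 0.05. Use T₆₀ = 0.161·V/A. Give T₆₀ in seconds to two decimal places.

Summing Sᵢαᵢ: 14·0.17 + 22·0.15 + 36·0.6 + 21·0.09 + 62·0.05 = 32.27 m².
T₆₀ = 0.161 × 104 / 32.27 = 0.519 s.

0.52 s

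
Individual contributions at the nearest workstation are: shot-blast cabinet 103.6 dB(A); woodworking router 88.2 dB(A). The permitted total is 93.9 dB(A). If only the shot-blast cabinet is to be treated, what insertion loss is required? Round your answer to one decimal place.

The untreated sources together contribute 10^(88.2/10) = 6.607e+08, i.e. 88.20 dB(A).
The limit corresponds to 10^(93.9/10) = 2.455e+09; subtracting the fixed part leaves 1.794e+09 for the shot-blast cabinet, i.e. 92.54 dB(A).
Required insertion loss = 103.6 − 92.54 = 11.06 dB.

11.1 dB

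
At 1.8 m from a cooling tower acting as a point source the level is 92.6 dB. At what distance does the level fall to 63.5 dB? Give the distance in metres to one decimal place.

51.3 m

Point-source spreading drops the level by 20·log₁₀(r₂/r₁); inverting, r₂/r₁ = 10^(ΔL/20).
r₂ = 1.8·10^((92.6−63.5)/20) = 1.8·10^(29.1/20) = 51.32 m.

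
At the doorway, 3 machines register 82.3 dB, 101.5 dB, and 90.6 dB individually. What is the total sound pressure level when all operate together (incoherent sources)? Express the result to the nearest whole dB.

102 dB

Incoherent sources combine by intensity addition: L_total = 10·log₁₀(Σ 10^(L_i/10)).
Σ 10^(L/10) = 10^(82.3/10) + 10^(101.5/10) + 10^(90.6/10) = 1.544e+10.
L_total = 10·log₁₀(1.544e+10) = 101.89 dB.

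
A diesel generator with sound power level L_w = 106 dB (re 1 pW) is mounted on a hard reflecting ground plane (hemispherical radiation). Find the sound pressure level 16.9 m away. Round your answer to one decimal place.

73.5 dB

The power spreads over a hemisphere of area 2π·r², so L_p = L_w − 10·log₁₀(2π·r²).
2π·r² = 1795 m², 10·log₁₀ of that is 32.540 dB.
L_p = 106 − 32.540 = 73.46 dB.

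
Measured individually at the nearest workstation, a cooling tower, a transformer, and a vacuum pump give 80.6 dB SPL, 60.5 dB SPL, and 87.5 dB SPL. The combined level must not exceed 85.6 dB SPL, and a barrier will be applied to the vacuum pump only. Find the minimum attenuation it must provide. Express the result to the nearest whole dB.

4 dB

Fixed contribution from the other sources: Σ 10^(L/10) = 10^(80.6/10) + 10^(60.5/10) = 1.159e+08 (80.64 dB SPL).
The limit corresponds to 10^(85.6/10) = 3.631e+08; subtracting the fixed part leaves 2.471e+08 for the vacuum pump, i.e. 83.93 dB SPL.
So the vacuum pump must be reduced from 87.5 to 83.93 dB SPL: IL = 3.57 dB.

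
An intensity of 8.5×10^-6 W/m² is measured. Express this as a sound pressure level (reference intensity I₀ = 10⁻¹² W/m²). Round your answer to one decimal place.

I/I₀ = 8.5×10^-6/10⁻¹² = 8.5×10^6, and L = 10·log₁₀(I/I₀).
L = 10·(0.9294 + 6) = 69.29 dB.

69.3 dB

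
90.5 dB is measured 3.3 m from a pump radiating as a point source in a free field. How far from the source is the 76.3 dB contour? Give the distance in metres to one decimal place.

16.9 m

Point-source spreading drops the level by 20·log₁₀(r₂/r₁); inverting, r₂/r₁ = 10^(ΔL/20).
r₂ = 3.3·10^((90.5−76.3)/20) = 3.3·10^(14.2/20) = 16.92 m.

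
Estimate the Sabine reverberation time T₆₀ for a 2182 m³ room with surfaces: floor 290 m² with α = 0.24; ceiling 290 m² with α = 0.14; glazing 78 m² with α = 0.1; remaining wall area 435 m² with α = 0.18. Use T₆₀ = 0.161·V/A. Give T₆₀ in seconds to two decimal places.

Total absorption A = 290·0.24 + 290·0.14 + 78·0.1 + 435·0.18 = 196.30 m² sabins.
T₆₀ = 0.161·V/A = 0.161·2182/196.30 = 1.790 s.

1.79 s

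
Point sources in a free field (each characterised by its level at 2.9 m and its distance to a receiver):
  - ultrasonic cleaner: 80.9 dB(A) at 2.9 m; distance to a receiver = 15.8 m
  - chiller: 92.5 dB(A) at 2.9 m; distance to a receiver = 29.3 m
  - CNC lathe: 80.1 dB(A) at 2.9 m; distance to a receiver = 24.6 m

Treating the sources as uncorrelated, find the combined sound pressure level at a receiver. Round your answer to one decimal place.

73.6 dB(A)

First find each source's level at the receiver (point-source: −20·log₁₀(r/r_ref)), then combine on an intensity basis.
ultrasonic cleaner: 80.9 − 20·log₁₀(15.8/2.9) = 80.9 − 14.73 = 66.17 dB(A).
chiller: 92.5 − 20·log₁₀(29.3/2.9) = 92.5 − 20.09 = 72.41 dB(A).
CNC lathe: 80.1 − 20·log₁₀(24.6/2.9) = 80.1 − 18.57 = 61.53 dB(A).
Σ 10^(L/10) = 2.299e+07 → L_total = 10·log₁₀(2.299e+07) = 73.61 dB(A).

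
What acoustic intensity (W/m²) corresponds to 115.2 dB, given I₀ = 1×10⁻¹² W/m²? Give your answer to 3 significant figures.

0.331 W/m²

I/I₀ = 10^(115.2/10) = 3.311e+11, so I = 3.311e+11 × 10⁻¹² W/m².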